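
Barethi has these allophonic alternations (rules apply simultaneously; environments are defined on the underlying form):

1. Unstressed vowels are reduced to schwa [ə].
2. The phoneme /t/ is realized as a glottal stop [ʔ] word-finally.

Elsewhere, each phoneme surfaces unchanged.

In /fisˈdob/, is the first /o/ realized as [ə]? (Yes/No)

/o/ (between /d/ and /b/) is in the target of rule 1 but the environment (in an unstressed syllable) is not met → [o].
The actual realization is [o], not [ə].

No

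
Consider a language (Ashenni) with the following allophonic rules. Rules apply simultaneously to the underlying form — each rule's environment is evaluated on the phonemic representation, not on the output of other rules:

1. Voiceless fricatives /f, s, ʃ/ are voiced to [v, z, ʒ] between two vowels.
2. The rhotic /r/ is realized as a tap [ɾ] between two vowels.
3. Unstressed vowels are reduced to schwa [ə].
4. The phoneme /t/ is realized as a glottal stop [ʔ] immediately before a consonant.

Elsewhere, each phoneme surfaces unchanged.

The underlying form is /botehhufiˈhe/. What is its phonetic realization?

[bətəhhəvəˈhe]

/b/ stays [b].
Rule 3 applies to /o/ (between /b/ and /t/: in an unstressed syllable) → [ə].
/t/ (between /o/ and /e/) fails the environment for rule 4, so it stays [t].
/e/ meets the environment for rule 3 (in an unstressed syllable) → [ə].
/h/ — not in any rule's target class → [h].
/h/ (between /h/ and /u/): no rule targets it → [h].
/u/ — between /h/ and /f/, in an unstressed syllable — surfaces as [ə] (rule 3).
/f/ (between /u/ and /i/): between two vowels, so rule 1 applies → [v].
Rule 3 applies to /i/ (between /f/ and /h/: in an unstressed syllable) → [ə].
/h/ stays [h].
/e/ (word-final) is in the target of rule 3 but the environment (in an unstressed syllable) is not met → [e].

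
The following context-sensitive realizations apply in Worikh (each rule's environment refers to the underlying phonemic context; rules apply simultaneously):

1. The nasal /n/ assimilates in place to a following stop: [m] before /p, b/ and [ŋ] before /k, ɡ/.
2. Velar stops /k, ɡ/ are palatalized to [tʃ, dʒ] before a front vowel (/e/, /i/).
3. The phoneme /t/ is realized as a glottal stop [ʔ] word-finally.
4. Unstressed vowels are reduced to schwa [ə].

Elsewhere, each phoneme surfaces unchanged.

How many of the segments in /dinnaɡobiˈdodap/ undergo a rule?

Segments that undergo a rule: /i/ → [ə] (rule 4); /a/ → [ə] (rule 4); /o/ → [ə] (rule 4); /i/ → [ə] (rule 4); /a/ → [ə] (rule 4).
All other segments surface unchanged.

5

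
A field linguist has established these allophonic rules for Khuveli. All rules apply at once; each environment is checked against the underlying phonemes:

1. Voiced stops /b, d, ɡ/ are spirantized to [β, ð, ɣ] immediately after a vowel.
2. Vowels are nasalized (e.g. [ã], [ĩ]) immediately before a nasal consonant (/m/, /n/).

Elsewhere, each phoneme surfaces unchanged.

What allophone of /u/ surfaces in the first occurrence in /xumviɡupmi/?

Rule 2 applies to /u/ (between /x/ and /m/: before a nasal consonant) → [ũ].

[ũ]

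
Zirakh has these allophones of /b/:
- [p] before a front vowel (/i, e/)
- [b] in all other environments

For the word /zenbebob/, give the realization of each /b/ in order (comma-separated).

[p], [b], [b]

Occurrence 1 (position 4): before a front vowel (/i, e/) → [p].
Occurrence 2 (position 6): no conditioning environment matches → elsewhere allophone [b].
Occurrence 3 (position 8): no conditioning environment matches → elsewhere allophone [b].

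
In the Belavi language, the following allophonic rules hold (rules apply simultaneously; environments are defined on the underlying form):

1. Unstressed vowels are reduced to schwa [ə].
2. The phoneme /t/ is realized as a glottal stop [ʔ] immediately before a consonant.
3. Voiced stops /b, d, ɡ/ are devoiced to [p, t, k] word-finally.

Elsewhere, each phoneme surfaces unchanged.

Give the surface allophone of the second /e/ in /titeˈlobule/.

/e/ meets the environment for rule 1 (in an unstressed syllable) → [ə].

[ə]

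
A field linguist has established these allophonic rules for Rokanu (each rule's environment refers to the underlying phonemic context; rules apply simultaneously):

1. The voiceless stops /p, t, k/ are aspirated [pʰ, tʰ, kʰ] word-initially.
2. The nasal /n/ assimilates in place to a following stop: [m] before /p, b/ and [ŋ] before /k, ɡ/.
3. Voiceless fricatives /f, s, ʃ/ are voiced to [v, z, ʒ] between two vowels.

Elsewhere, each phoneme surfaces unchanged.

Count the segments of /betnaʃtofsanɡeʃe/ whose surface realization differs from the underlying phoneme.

2

Segments that undergo a rule: /n/ → [ŋ] (rule 2); /ʃ/ → [ʒ] (rule 3).
All other segments surface unchanged.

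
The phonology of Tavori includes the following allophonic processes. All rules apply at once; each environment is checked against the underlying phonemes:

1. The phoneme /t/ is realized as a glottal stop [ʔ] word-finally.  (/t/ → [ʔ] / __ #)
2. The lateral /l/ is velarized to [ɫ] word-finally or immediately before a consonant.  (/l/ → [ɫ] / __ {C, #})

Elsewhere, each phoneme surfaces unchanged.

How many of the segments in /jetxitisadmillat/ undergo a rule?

2

Segments that undergo a rule: /l/ → [ɫ] (rule 2); /t/ → [ʔ] (rule 1).
All other segments surface unchanged.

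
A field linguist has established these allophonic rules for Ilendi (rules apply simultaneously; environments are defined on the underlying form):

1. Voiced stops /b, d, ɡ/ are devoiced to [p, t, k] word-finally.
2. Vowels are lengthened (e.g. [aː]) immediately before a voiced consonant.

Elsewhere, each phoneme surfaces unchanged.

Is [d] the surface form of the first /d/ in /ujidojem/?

/d/ (between /i/ and /o/): rule 1 targets it, but not word-finally → unchanged [d].
The actual realization is [d], which matches [d].

Yes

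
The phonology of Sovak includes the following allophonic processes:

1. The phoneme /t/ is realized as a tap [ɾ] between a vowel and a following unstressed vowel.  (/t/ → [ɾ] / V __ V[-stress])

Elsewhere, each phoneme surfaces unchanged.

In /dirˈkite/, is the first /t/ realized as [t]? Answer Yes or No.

No

/t/ (between /i/ and /e/): between a vowel and a following unstressed vowel, so rule 1 applies → [ɾ].
The actual realization is [ɾ], not [t].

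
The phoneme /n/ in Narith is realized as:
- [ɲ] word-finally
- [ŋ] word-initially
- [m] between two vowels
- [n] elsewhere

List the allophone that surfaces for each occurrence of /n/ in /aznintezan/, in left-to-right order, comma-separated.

Occurrence 1 (position 3): no conditioning environment matches → elsewhere allophone [n].
Occurrence 2 (position 5): no conditioning environment matches → elsewhere allophone [n].
Occurrence 3 (position 10): word-finally → [ɲ].

[n], [n], [ɲ]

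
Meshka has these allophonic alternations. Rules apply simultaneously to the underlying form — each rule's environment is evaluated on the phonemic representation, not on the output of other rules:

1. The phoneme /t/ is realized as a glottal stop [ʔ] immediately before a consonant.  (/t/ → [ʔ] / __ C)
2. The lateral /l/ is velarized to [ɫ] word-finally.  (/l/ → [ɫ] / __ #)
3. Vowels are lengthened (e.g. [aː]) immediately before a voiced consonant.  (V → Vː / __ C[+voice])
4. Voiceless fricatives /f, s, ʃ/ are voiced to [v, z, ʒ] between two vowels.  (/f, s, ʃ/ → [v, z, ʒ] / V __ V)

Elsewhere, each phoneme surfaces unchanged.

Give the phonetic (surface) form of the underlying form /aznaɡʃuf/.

/a/ meets the environment for rule 3 (before a voiced consonant) → [aː].
/z/ (between /a/ and /n/) is unaffected → [z].
/n/ (between /z/ and /a/): no rule targets it → [n].
/a/ (between /n/ and /ɡ/): before a voiced consonant, so rule 3 applies → [aː].
/ɡ/ stays [ɡ].
/ʃ/ (between /ɡ/ and /u/) is in the target of rule 4 but the environment (between two vowels) is not met → [ʃ].
/u/ (between /ʃ/ and /f/) is in the target of rule 3 but the environment (before a voiced consonant) is not met → [u].
/f/ (word-final): rule 4 targets it, but not between two vowels → unchanged [f].

[aːznaːɡʃuf]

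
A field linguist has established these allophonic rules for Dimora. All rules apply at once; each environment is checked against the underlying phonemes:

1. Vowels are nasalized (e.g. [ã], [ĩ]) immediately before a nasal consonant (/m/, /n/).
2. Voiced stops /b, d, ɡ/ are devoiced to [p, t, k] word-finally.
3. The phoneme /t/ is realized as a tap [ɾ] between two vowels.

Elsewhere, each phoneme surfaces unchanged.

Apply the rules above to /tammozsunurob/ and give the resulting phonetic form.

/t/ (word-initial) is in the target of rule 3 but the environment (between two vowels) is not met → [t].
/a/ (between /t/ and /m/) occurs before a nasal consonant → [ã] by rule 1.
/m/ (between /a/ and /m/) is unaffected → [m].
/m/ (between /m/ and /o/): no rule targets it → [m].
/o/ (between /m/ and /z/) is in the target of rule 1 but the environment (before a nasal consonant) is not met → [o].
/z/ (between /o/ and /s/) is unaffected → [z].
/s/ (between /z/ and /u/): no rule targets it → [s].
Rule 1 applies to /u/ (between /s/ and /n/: before a nasal consonant) → [ũ].
/n/ (between /u/ and /u/) is unaffected → [n].
/u/ (between /n/ and /r/) fails the environment for rule 1, so it stays [u].
/r/ (between /u/ and /o/): no rule targets it → [r].
/o/ (between /r/ and /b/) fails the environment for rule 1, so it stays [o].
/b/ (word-final) occurs word-finally → [p] by rule 2.

[tãmmozsũnurop]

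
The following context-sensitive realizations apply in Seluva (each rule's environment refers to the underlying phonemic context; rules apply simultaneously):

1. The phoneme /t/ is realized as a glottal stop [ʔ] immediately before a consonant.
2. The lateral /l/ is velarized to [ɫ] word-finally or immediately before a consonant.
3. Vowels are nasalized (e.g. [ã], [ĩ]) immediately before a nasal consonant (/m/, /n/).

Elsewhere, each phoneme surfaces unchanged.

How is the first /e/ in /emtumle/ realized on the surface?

/e/ — word-initial, before a nasal consonant — surfaces as [ẽ] (rule 3).

[ẽ]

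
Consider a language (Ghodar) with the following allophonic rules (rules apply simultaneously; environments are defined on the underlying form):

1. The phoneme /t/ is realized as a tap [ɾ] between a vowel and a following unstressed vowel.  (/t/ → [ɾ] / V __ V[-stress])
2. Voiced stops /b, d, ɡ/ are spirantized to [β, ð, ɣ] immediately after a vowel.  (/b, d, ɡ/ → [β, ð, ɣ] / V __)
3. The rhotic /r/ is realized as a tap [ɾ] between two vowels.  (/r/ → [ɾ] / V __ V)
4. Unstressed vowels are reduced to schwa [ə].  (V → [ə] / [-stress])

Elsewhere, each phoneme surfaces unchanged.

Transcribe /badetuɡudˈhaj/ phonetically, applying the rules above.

/b/ — word-initial; rule 2 does not apply here → [b].
/a/ meets the environment for rule 4 (in an unstressed syllable) → [ə].
Rule 2 applies to /d/ (between /a/ and /e/: immediately after a vowel) → [ð].
/e/ (between /d/ and /t/) occurs in an unstressed syllable → [ə] by rule 4.
/t/ — between /e/ and /u/, between a vowel and a following unstressed vowel — surfaces as [ɾ] (rule 1).
Rule 4 applies to /u/ (between /t/ and /ɡ/: in an unstressed syllable) → [ə].
/ɡ/ (between /u/ and /u/) occurs immediately after a vowel → [ɣ] by rule 2.
/u/ (between /ɡ/ and /d/): in an unstressed syllable, so rule 4 applies → [ə].
Rule 2 applies to /d/ (between /u/ and /h/: immediately after a vowel) → [ð].
/h/ (between /d/ and /a/) is unaffected → [h].
/a/ (between /h/ and /j/): rule 4 targets it, but not in an unstressed syllable → unchanged [a].
/j/ (word-final) is unaffected → [j].

[bəðəɾəɣəðˈhaj]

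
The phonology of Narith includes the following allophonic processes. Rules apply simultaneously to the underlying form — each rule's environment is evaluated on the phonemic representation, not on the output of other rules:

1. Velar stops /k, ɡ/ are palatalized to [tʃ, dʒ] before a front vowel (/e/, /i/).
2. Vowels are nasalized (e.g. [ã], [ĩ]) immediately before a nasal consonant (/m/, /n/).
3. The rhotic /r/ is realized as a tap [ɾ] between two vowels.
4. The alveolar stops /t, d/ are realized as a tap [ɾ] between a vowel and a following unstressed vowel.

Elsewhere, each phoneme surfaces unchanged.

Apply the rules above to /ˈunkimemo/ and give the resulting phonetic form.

[ˈũntʃĩmẽmo]

/u/ (word-initial): before a nasal consonant, so rule 2 applies → [ũ].
/n/ (between /u/ and /k/) is unaffected → [n].
Rule 1 applies to /k/ (between /n/ and /i/: before a front vowel) → [tʃ].
Rule 2 applies to /i/ (between /k/ and /m/: before a nasal consonant) → [ĩ].
/m/ stays [m].
/e/ (between /m/ and /m/) occurs before a nasal consonant → [ẽ] by rule 2.
/m/ (between /e/ and /o/): no rule targets it → [m].
/o/ (word-final) fails the environment for rule 2, so it stays [o].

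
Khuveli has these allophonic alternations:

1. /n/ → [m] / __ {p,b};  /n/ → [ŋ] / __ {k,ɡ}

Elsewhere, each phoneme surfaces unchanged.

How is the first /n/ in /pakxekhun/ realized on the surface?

/n/ (word-final) fails the environment for rule 1, so it stays [n].

[n]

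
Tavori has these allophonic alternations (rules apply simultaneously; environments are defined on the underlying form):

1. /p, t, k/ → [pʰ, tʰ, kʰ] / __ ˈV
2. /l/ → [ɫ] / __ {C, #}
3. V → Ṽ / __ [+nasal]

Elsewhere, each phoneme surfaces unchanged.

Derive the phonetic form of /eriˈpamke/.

[eriˈpʰãmke]

/e/ (word-initial) fails the environment for rule 3, so it stays [e].
/r/ — not in any rule's target class → [r].
/i/ (between /r/ and /p/) is in the target of rule 3 but the environment (before a nasal consonant) is not met → [i].
/p/ meets the environment for rule 1 (immediately before a stressed vowel) → [pʰ].
Rule 3 applies to /a/ (between /p/ and /m/: before a nasal consonant) → [ã].
/m/ stays [m].
/k/ (between /m/ and /e/) is in the target of rule 1 but the environment (immediately before a stressed vowel) is not met → [k].
/e/ (word-final): rule 3 targets it, but not before a nasal consonant → unchanged [e].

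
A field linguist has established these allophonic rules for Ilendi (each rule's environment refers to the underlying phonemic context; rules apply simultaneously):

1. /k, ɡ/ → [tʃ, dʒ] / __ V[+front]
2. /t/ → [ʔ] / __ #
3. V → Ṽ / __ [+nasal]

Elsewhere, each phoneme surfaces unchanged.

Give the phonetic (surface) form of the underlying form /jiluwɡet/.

[jiluwdʒeʔ]

/j/ (word-initial) is unaffected → [j].
/i/ — between /j/ and /l/; rule 3 does not apply here → [i].
/l/ (between /i/ and /u/) is unaffected → [l].
/u/ (between /l/ and /w/) fails the environment for rule 3, so it stays [u].
/w/ (between /u/ and /ɡ/) is unaffected → [w].
Rule 1 applies to /ɡ/ (between /w/ and /e/: before a front vowel) → [dʒ].
/e/ (between /ɡ/ and /t/) fails the environment for rule 3, so it stays [e].
/t/ meets the environment for rule 2 (word-finally) → [ʔ].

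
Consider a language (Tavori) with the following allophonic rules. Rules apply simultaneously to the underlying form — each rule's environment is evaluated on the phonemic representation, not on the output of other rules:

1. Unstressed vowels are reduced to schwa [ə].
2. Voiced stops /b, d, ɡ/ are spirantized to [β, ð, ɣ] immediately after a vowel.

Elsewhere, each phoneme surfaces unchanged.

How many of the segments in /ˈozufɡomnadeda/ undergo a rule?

7

Segments that undergo a rule: /u/ → [ə] (rule 1); /o/ → [ə] (rule 1); /a/ → [ə] (rule 1); /d/ → [ð] (rule 2); /e/ → [ə] (rule 1); /d/ → [ð] (rule 2); /a/ → [ə] (rule 1).
All other segments surface unchanged.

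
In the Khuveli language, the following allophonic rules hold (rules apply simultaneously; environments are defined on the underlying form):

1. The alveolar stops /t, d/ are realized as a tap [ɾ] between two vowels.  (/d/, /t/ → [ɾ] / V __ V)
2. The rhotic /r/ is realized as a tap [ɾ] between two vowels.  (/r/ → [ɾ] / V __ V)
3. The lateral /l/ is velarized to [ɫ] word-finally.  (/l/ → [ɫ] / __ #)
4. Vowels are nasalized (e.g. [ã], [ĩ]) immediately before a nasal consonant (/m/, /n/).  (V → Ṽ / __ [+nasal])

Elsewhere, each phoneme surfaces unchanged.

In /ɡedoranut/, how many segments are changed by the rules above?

Segments that undergo a rule: /d/ → [ɾ] (rule 1); /r/ → [ɾ] (rule 2); /a/ → [ã] (rule 4).
All other segments surface unchanged.

3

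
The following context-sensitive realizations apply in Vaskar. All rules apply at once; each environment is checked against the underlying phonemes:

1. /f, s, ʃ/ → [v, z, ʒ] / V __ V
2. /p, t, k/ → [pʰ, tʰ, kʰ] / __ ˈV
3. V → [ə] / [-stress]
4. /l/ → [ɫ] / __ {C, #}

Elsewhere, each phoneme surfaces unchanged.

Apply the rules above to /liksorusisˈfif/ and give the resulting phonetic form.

/l/ (word-initial): rule 4 targets it, but not word-finally or immediately before a consonant → unchanged [l].
/i/ (between /l/ and /k/) occurs in an unstressed syllable → [ə] by rule 3.
/k/ (between /i/ and /s/) is in the target of rule 2 but the environment (immediately before a stressed vowel) is not met → [k].
/s/ — between /k/ and /o/; rule 1 does not apply here → [s].
/o/ (between /s/ and /r/): in an unstressed syllable, so rule 3 applies → [ə].
/u/ (between /r/ and /s/): in an unstressed syllable, so rule 3 applies → [ə].
/s/ (between /u/ and /i/): between two vowels, so rule 1 applies → [z].
/i/ — between /s/ and /s/, in an unstressed syllable — surfaces as [ə] (rule 3).
/s/ (between /i/ and /f/) fails the environment for rule 1, so it stays [s].
/f/ (between /s/ and /i/): rule 1 targets it, but not between two vowels → unchanged [f].
/i/ (between /f/ and /f/): rule 3 targets it, but not in an unstressed syllable → unchanged [i].
/f/ — word-final; rule 1 does not apply here → [f].

[ləksərəzəsˈfif]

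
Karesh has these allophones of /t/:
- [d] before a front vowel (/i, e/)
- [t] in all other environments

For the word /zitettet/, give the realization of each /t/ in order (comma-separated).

Occurrence 1 (position 3): before a front vowel (/i, e/) → [d].
Occurrence 2 (position 5): no conditioning environment matches → elsewhere allophone [t].
Occurrence 3 (position 6): before a front vowel (/i, e/) → [d].
Occurrence 4 (position 8): no conditioning environment matches → elsewhere allophone [t].

[d], [t], [d], [t]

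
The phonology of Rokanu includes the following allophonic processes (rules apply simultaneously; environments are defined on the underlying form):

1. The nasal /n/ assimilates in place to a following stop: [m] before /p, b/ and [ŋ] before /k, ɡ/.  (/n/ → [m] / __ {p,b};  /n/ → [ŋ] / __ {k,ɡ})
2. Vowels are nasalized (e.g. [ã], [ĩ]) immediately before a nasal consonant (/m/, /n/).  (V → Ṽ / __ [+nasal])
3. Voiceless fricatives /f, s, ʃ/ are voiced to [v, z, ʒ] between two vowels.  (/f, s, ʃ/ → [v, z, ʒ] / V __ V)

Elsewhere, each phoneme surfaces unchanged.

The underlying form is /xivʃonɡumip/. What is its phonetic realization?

/i/ (between /x/ and /v/) is in the target of rule 2 but the environment (before a nasal consonant) is not met → [i].
/ʃ/ (between /v/ and /o/): rule 3 targets it, but not between two vowels → unchanged [ʃ].
/o/ meets the environment for rule 2 (before a nasal consonant) → [õ].
/n/ (between /o/ and /ɡ/): before a labial or velar stop, so rule 1 applies → [ŋ].
/u/ — between /ɡ/ and /m/, before a nasal consonant — surfaces as [ũ] (rule 2).
/i/ — between /m/ and /p/; rule 2 does not apply here → [i].

[xivʃõŋɡũmip]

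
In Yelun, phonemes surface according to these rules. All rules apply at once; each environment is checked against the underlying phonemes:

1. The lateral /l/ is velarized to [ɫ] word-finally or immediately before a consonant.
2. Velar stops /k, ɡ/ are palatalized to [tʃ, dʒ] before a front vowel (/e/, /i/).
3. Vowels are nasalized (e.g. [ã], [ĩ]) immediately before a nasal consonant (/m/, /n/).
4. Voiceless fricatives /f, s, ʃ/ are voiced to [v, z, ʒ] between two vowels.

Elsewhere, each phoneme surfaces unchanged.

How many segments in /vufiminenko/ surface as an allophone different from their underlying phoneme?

Segments that undergo a rule: /f/ → [v] (rule 4); /i/ → [ĩ] (rule 3); /i/ → [ĩ] (rule 3); /e/ → [ẽ] (rule 3).
All other segments surface unchanged.

4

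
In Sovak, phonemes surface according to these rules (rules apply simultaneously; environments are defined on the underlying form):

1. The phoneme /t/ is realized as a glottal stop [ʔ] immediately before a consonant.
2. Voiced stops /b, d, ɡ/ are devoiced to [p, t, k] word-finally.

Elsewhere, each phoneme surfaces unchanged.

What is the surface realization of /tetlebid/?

[teʔlebit]

/t/ (word-initial) is in the target of rule 1 but the environment (immediately before a consonant) is not met → [t].
/e/ (between /t/ and /t/): no rule targets it → [e].
/t/ meets the environment for rule 1 (immediately before a consonant) → [ʔ].
/l/ stays [l].
/e/ (between /l/ and /b/) is unaffected → [e].
/b/ (between /e/ and /i/) fails the environment for rule 2, so it stays [b].
/i/ — not in any rule's target class → [i].
/d/ (word-final) occurs word-finally → [t] by rule 2.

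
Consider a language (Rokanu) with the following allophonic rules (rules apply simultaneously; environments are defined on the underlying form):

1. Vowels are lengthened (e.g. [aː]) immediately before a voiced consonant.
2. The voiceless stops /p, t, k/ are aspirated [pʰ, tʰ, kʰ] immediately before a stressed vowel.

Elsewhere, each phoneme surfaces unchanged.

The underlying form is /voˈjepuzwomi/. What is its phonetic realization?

/v/ — not in any rule's target class → [v].
Rule 1 applies to /o/ (between /v/ and /j/: before a voiced consonant) → [oː].
/j/ (between /o/ and /e/) is unaffected → [j].
/e/ (between /j/ and /p/): rule 1 targets it, but not before a voiced consonant → unchanged [e].
/p/ (between /e/ and /u/): rule 2 targets it, but not immediately before a stressed vowel → unchanged [p].
/u/ (between /p/ and /z/) occurs before a voiced consonant → [uː] by rule 1.
/z/ (between /u/ and /w/): no rule targets it → [z].
/w/ — not in any rule's target class → [w].
/o/ (between /w/ and /m/) occurs before a voiced consonant → [oː] by rule 1.
/m/ — not in any rule's target class → [m].
/i/ (word-final): rule 1 targets it, but not before a voiced consonant → unchanged [i].

[voːˈjepuːzwoːmi]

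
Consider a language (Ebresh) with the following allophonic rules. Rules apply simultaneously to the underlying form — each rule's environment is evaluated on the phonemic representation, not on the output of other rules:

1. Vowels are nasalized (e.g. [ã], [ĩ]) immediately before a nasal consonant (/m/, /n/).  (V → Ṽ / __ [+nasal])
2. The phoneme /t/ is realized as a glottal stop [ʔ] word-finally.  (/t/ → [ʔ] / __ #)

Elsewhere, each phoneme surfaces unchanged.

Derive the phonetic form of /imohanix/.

[ĩmohãnix]

/i/ meets the environment for rule 1 (before a nasal consonant) → [ĩ].
/m/ (between /i/ and /o/) is unaffected → [m].
/o/ (between /m/ and /h/) fails the environment for rule 1, so it stays [o].
/h/ — not in any rule's target class → [h].
/a/ (between /h/ and /n/): before a nasal consonant, so rule 1 applies → [ã].
/n/ (between /a/ and /i/): no rule targets it → [n].
/i/ — between /n/ and /x/; rule 1 does not apply here → [i].
/x/ (word-final) is unaffected → [x].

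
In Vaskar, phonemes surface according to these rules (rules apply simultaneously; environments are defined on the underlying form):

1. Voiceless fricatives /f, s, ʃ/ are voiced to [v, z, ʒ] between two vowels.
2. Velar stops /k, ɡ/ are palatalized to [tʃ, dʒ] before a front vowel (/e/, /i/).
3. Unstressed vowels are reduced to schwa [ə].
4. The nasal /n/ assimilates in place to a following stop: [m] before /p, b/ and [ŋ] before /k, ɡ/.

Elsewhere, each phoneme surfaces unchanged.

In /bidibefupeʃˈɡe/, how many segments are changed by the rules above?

Segments that undergo a rule: /i/ → [ə] (rule 3); /i/ → [ə] (rule 3); /e/ → [ə] (rule 3); /f/ → [v] (rule 1); /u/ → [ə] (rule 3); /e/ → [ə] (rule 3); /ɡ/ → [dʒ] (rule 2).
All other segments surface unchanged.

7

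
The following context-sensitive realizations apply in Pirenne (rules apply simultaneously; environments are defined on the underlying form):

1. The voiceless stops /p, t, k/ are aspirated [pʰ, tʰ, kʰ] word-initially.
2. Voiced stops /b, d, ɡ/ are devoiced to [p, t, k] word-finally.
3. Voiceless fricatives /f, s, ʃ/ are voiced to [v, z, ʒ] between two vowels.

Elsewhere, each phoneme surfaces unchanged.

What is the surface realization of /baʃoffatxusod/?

[baʒoffatxuzot]

/b/ — word-initial; rule 2 does not apply here → [b].
/ʃ/ meets the environment for rule 3 (between two vowels) → [ʒ].
/f/ (between /o/ and /f/): rule 3 targets it, but not between two vowels → unchanged [f].
/f/ (between /f/ and /a/) is in the target of rule 3 but the environment (between two vowels) is not met → [f].
/t/ — between /a/ and /x/; rule 1 does not apply here → [t].
/s/ — between /u/ and /o/, between two vowels — surfaces as [z] (rule 3).
/d/ — word-final, word-finally — surfaces as [t] (rule 2).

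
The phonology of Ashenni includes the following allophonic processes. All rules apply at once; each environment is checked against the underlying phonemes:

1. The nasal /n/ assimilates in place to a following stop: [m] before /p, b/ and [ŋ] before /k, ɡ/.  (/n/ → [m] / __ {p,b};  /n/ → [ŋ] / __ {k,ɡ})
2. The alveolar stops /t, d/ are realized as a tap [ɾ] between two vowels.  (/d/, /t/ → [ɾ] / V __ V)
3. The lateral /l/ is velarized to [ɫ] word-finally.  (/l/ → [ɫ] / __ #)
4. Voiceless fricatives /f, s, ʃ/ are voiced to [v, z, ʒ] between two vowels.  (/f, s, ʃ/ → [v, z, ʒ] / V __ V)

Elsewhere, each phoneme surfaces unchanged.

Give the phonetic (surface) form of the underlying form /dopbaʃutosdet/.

/d/ — word-initial; rule 2 does not apply here → [d].
/o/ stays [o].
/p/ stays [p].
/b/ (between /p/ and /a/) is unaffected → [b].
/a/ — not in any rule's target class → [a].
/ʃ/ — between /a/ and /u/, between two vowels — surfaces as [ʒ] (rule 4).
/u/ — not in any rule's target class → [u].
/t/ (between /u/ and /o/) occurs between two vowels → [ɾ] by rule 2.
/o/ stays [o].
/s/ — between /o/ and /d/; rule 4 does not apply here → [s].
/d/ (between /s/ and /e/): rule 2 targets it, but not between two vowels → unchanged [d].
/e/ — not in any rule's target class → [e].
/t/ (word-final): rule 2 targets it, but not between two vowels → unchanged [t].

[dopbaʒuɾosdet]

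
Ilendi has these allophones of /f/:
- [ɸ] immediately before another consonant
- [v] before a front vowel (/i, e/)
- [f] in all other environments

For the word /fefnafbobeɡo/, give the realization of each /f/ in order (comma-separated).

Occurrence 1 (position 1): before a front vowel (/i, e/) → [v].
Occurrence 2 (position 3): immediately before another consonant → [ɸ].
Occurrence 3 (position 6): immediately before another consonant → [ɸ].

[v], [ɸ], [ɸ]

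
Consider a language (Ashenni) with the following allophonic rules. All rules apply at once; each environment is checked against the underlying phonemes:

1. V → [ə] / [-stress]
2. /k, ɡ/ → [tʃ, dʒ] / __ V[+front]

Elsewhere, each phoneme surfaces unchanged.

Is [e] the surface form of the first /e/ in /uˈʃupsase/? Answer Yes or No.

Rule 1 applies to /e/ (word-final: in an unstressed syllable) → [ə].
The actual realization is [ə], not [e].

No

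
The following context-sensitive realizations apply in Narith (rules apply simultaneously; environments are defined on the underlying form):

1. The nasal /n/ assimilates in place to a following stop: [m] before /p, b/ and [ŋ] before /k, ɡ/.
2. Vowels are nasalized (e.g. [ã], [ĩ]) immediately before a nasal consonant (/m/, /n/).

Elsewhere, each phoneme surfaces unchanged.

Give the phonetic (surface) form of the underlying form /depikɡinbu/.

[depikɡĩmbu]

/e/ — between /d/ and /p/; rule 2 does not apply here → [e].
/i/ (between /p/ and /k/) is in the target of rule 2 but the environment (before a nasal consonant) is not met → [i].
/i/ meets the environment for rule 2 (before a nasal consonant) → [ĩ].
/n/ meets the environment for rule 1 (before a labial or velar stop) → [m].
/u/ (word-final) fails the environment for rule 2, so it stays [u].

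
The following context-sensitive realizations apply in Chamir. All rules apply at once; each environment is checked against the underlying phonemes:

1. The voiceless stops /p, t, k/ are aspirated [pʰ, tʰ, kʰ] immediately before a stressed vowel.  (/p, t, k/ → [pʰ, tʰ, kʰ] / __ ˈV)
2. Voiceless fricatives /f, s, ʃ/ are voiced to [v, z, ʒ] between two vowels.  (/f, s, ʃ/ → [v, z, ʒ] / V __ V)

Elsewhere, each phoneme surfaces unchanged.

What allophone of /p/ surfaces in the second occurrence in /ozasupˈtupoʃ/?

/p/ (between /u/ and /o/): rule 1 targets it, but not immediately before a stressed vowel → unchanged [p].

[p]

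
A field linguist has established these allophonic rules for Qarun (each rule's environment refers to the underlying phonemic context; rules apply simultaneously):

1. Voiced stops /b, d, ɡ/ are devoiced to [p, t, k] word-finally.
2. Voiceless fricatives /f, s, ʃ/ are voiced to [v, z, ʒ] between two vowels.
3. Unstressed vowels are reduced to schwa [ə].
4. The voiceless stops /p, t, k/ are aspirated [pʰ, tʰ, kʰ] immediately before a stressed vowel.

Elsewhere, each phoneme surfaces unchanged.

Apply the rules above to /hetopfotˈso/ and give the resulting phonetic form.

[hətəpfətˈso]

/e/ (between /h/ and /t/) occurs in an unstressed syllable → [ə] by rule 3.
/t/ (between /e/ and /o/) fails the environment for rule 4, so it stays [t].
/o/ — between /t/ and /p/, in an unstressed syllable — surfaces as [ə] (rule 3).
/p/ — between /o/ and /f/; rule 4 does not apply here → [p].
/f/ (between /p/ and /o/) fails the environment for rule 2, so it stays [f].
/o/ (between /f/ and /t/): in an unstressed syllable, so rule 3 applies → [ə].
/t/ (between /o/ and /s/) is in the target of rule 4 but the environment (immediately before a stressed vowel) is not met → [t].
/s/ (between /t/ and /o/) fails the environment for rule 2, so it stays [s].
/o/ — word-final; rule 3 does not apply here → [o].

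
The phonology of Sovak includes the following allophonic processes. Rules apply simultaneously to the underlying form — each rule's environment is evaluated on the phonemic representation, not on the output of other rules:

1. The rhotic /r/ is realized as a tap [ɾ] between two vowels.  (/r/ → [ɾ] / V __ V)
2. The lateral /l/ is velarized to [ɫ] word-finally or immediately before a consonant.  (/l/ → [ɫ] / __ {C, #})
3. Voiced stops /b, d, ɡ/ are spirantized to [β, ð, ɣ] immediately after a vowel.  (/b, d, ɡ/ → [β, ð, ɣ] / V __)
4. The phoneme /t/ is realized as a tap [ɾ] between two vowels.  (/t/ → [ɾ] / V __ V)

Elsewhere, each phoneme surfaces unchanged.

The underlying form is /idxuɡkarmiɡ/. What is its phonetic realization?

/d/ (between /i/ and /x/): immediately after a vowel, so rule 3 applies → [ð].
/ɡ/ (between /u/ and /k/) occurs immediately after a vowel → [ɣ] by rule 3.
/r/ (between /a/ and /m/): rule 1 targets it, but not between two vowels → unchanged [r].
/ɡ/ — word-final, immediately after a vowel — surfaces as [ɣ] (rule 3).

[iðxuɣkarmiɣ]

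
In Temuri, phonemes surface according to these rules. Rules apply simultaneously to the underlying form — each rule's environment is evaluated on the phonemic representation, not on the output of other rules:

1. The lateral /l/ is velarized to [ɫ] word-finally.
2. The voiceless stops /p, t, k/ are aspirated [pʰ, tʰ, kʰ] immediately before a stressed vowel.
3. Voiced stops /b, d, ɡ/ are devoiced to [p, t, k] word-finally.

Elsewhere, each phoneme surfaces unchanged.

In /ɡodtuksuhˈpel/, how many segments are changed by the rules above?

Segments that undergo a rule: /p/ → [pʰ] (rule 2); /l/ → [ɫ] (rule 1).
All other segments surface unchanged.

2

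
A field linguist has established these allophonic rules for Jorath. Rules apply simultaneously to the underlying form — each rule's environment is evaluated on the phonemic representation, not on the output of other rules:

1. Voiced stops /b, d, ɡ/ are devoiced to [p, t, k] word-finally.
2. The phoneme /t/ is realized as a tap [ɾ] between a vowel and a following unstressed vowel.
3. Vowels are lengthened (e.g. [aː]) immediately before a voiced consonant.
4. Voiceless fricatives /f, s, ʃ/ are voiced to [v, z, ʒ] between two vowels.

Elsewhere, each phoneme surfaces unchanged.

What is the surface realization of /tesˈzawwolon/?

/t/ (word-initial): rule 2 targets it, but not between a vowel and a following unstressed vowel → unchanged [t].
/e/ (between /t/ and /s/): rule 3 targets it, but not before a voiced consonant → unchanged [e].
/s/ (between /e/ and /z/) fails the environment for rule 4, so it stays [s].
/z/ (between /s/ and /a/) is unaffected → [z].
/a/ (between /z/ and /w/): before a voiced consonant, so rule 3 applies → [aː].
/w/ (between /a/ and /w/) is unaffected → [w].
/w/ (between /w/ and /o/) is unaffected → [w].
/o/ (between /w/ and /l/): before a voiced consonant, so rule 3 applies → [oː].
/l/ — not in any rule's target class → [l].
/o/ — between /l/ and /n/, before a voiced consonant — surfaces as [oː] (rule 3).
/n/ (word-final) is unaffected → [n].

[tesˈzaːwwoːloːn]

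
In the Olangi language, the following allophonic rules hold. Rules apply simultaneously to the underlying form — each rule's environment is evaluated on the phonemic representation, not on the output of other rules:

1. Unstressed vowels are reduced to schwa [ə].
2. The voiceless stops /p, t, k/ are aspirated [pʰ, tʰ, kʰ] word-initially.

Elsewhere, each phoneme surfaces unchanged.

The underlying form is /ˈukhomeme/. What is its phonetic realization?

/u/ (word-initial): rule 1 targets it, but not in an unstressed syllable → unchanged [u].
/k/ — between /u/ and /h/; rule 2 does not apply here → [k].
/h/ — not in any rule's target class → [h].
/o/ (between /h/ and /m/) occurs in an unstressed syllable → [ə] by rule 1.
/m/ (between /o/ and /e/): no rule targets it → [m].
/e/ (between /m/ and /m/): in an unstressed syllable, so rule 1 applies → [ə].
/m/ (between /e/ and /e/): no rule targets it → [m].
Rule 1 applies to /e/ (word-final: in an unstressed syllable) → [ə].

[ˈukhəməmə]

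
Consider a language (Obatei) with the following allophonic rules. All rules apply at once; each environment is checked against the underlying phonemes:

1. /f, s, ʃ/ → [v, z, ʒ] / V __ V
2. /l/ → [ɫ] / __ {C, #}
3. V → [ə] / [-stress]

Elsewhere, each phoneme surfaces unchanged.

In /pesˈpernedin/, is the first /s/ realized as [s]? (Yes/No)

/s/ (between /e/ and /p/) fails the environment for rule 1, so it stays [s].
The actual realization is [s], which matches [s].

Yes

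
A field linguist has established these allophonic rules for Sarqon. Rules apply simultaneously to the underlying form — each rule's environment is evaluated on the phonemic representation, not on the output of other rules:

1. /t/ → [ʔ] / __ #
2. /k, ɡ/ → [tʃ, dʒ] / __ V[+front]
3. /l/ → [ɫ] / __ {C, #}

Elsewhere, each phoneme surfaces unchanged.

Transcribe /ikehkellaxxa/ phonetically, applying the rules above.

/i/ — not in any rule's target class → [i].
/k/ meets the environment for rule 2 (before a front vowel) → [tʃ].
/e/ (between /k/ and /h/) is unaffected → [e].
/h/ stays [h].
/k/ (between /h/ and /e/): before a front vowel, so rule 2 applies → [tʃ].
/e/ (between /k/ and /l/): no rule targets it → [e].
/l/ (between /e/ and /l/): word-finally or immediately before a consonant, so rule 3 applies → [ɫ].
/l/ (between /l/ and /a/) fails the environment for rule 3, so it stays [l].
/a/ (between /l/ and /x/) is unaffected → [a].
/x/ (between /a/ and /x/): no rule targets it → [x].
/x/ stays [x].
/a/ — not in any rule's target class → [a].

[itʃehtʃeɫlaxxa]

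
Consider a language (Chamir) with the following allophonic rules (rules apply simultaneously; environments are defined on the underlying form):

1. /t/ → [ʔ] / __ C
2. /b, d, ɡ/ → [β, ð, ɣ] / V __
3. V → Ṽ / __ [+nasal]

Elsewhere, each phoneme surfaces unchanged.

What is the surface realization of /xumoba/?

/u/ — between /x/ and /m/, before a nasal consonant — surfaces as [ũ] (rule 3).
/o/ (between /m/ and /b/) is in the target of rule 3 but the environment (before a nasal consonant) is not met → [o].
/b/ — between /o/ and /a/, immediately after a vowel — surfaces as [β] (rule 2).
/a/ (word-final) is in the target of rule 3 but the environment (before a nasal consonant) is not met → [a].

[xũmoβa]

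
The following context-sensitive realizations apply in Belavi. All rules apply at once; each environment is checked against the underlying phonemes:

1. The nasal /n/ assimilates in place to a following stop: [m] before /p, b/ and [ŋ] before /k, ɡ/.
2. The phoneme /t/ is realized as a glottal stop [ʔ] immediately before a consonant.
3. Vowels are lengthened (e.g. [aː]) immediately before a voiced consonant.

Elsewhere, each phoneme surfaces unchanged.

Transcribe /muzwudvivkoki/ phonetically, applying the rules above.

/u/ meets the environment for rule 3 (before a voiced consonant) → [uː].
Rule 3 applies to /u/ (between /w/ and /d/: before a voiced consonant) → [uː].
/i/ meets the environment for rule 3 (before a voiced consonant) → [iː].
/o/ (between /k/ and /k/) is in the target of rule 3 but the environment (before a voiced consonant) is not met → [o].
/i/ (word-final) is in the target of rule 3 but the environment (before a voiced consonant) is not met → [i].

[muːzwuːdviːvkoki]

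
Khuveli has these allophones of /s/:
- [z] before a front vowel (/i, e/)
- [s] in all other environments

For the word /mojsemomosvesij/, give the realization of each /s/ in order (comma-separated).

Occurrence 1 (position 4): before a front vowel (/i, e/) → [z].
Occurrence 2 (position 10): no conditioning environment matches → elsewhere allophone [s].
Occurrence 3 (position 13): before a front vowel (/i, e/) → [z].

[z], [s], [z]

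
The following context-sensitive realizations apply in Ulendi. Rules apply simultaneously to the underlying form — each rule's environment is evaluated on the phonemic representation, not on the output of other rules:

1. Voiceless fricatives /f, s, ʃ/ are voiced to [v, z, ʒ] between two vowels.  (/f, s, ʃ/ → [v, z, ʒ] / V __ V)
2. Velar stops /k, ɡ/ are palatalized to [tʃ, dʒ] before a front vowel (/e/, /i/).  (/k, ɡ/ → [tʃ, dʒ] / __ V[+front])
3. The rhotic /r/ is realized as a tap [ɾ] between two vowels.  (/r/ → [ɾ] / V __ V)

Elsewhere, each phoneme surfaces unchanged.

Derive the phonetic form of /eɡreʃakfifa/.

/ɡ/ (between /e/ and /r/) is in the target of rule 2 but the environment (before a front vowel) is not met → [ɡ].
/r/ (between /ɡ/ and /e/) is in the target of rule 3 but the environment (between two vowels) is not met → [r].
/ʃ/ (between /e/ and /a/) occurs between two vowels → [ʒ] by rule 1.
/k/ (between /a/ and /f/) fails the environment for rule 2, so it stays [k].
/f/ (between /k/ and /i/) fails the environment for rule 1, so it stays [f].
/f/ — between /i/ and /a/, between two vowels — surfaces as [v] (rule 1).

[eɡreʒakfiva]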